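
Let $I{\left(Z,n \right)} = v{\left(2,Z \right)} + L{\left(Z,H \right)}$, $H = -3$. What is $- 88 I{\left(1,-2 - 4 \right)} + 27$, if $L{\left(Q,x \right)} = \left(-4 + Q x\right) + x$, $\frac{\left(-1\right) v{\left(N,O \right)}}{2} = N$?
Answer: $1259$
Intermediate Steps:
$v{\left(N,O \right)} = - 2 N$
$L{\left(Q,x \right)} = -4 + x + Q x$
$I{\left(Z,n \right)} = -11 - 3 Z$ ($I{\left(Z,n \right)} = \left(-2\right) 2 - \left(7 - Z \left(-3\right)\right) = -4 - \left(7 + 3 Z\right) = -11 - 3 Z$)
$- 88 I{\left(1,-2 - 4 \right)} + 27 = - 88 \left(-11 - 3\right) + 27 = \left(-88\right) \left(-14\right) + 27 = 1232 + 27 = 1259$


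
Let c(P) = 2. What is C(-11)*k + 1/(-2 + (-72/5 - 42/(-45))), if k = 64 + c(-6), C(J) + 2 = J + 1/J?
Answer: -200463/232 ≈ -864.06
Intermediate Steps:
C(J) = -2 + J + 1/J (C(J) = -2 + (J + 1/J) = -2 + J + 1/J)
k = 66 (k = 64 + 2 = 66)
C(-11)*k + 1/(-2 + (-72/5 - 42/(-45))) = (-2 - 11 + 1/(-11))*66 + 1/(-2 + (-72/5 - 42/(-45))) = (-2 - 11 - 1/11)*66 + 1/(-2 + (-72*⅕ - 42*(-1/45))) = -144/11*66 + 1/(-2 + (-72/5 + 14/15)) = -864 + 1/(-2 - 202/15) = -864 + 1/(-232/15) = -864 - 15/232 = -200463/232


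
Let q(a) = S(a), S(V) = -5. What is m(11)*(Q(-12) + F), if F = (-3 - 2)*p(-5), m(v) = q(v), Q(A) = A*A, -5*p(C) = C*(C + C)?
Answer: -970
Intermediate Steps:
p(C) = -2*C²/5 (p(C) = -C*(C + C)/5 = -C*2*C/5 = -2*C²/5)
Q(A) = A²
q(a) = -5
m(v) = -5
F = 50 (F = (-3 - 2)*(-⅖*(-5)²) = -(-2)*25 = -5*(-10) = 50)
m(11)*(Q(-12) + F) = -5*((-12)² + 50) = -5*(144 + 50) = -5*194 = -970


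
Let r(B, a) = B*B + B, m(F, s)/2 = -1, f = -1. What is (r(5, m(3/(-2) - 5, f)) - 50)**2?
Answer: 400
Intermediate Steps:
m(F, s) = -2 (m(F, s) = 2*(-1) = -2)
r(B, a) = B + B**2 (r(B, a) = B**2 + B = B + B**2)
(r(5, m(3/(-2) - 5, f)) - 50)**2 = (5*(1 + 5) - 50)**2 = (5*6 - 50)**2 = (30 - 50)**2 = (-20)**2 = 400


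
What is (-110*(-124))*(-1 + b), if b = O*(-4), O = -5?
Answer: 259160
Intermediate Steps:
b = 20 (b = -5*(-4) = 20)
(-110*(-124))*(-1 + b) = (-110*(-124))*(-1 + 20) = 13640*19 = 259160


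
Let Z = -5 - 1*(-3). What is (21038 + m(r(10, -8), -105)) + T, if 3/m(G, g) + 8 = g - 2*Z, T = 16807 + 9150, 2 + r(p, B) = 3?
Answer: 5122452/109 ≈ 46995.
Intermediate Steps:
r(p, B) = 1 (r(p, B) = -2 + 3 = 1)
Z = -2 (Z = -5 + 3 = -2)
T = 25957
m(G, g) = 3/(-4 + g) (m(G, g) = 3/(-8 + (g - 2*(-2))) = 3/(-8 + (g + 4)) = 3/(-8 + (4 + g)) = 3/(-4 + g))
(21038 + m(r(10, -8), -105)) + T = (21038 + 3/(-4 - 105)) + 25957 = (21038 + 3/(-109)) + 25957 = (21038 + 3*(-1/109)) + 25957 = (21038 - 3/109) + 25957 = 2293139/109 + 25957 = 5122452/109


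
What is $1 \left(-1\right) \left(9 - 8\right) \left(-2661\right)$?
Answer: $2661$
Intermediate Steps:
$1 \left(-1\right) \left(9 - 8\right) \left(-2661\right) = \left(-1\right) 1 \left(-2661\right) = \left(-1\right) \left(-2661\right) = 2661$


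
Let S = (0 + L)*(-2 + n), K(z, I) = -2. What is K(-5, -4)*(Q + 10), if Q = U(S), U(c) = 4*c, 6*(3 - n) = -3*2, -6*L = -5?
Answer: -100/3 ≈ -33.333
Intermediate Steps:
L = ⅚ (L = -⅙*(-5) = ⅚ ≈ 0.83333)
n = 4 (n = 3 - (-1)*2/2 = 3 - ⅙*(-6) = 3 + 1 = 4)
S = 5/3 (S = (0 + ⅚)*(-2 + 4) = (⅚)*2 = 5/3 ≈ 1.6667)
Q = 20/3 (Q = 4*(5/3) = 20/3 ≈ 6.6667)
K(-5, -4)*(Q + 10) = -2*(20/3 + 10) = -2*50/3 = -100/3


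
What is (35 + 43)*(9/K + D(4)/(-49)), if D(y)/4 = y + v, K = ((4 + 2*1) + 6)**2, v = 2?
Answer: -13065/392 ≈ -33.329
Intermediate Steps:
K = 144 (K = ((4 + 2) + 6)**2 = (6 + 6)**2 = 12**2 = 144)
D(y) = 8 + 4*y (D(y) = 4*(y + 2) = 4*(2 + y) = 8 + 4*y)
(35 + 43)*(9/K + D(4)/(-49)) = (35 + 43)*(9/144 + (8 + 4*4)/(-49)) = 78*(9*(1/144) + (8 + 16)*(-1/49)) = 78*(1/16 + 24*(-1/49)) = 78*(1/16 - 24/49) = 78*(-335/784) = -13065/392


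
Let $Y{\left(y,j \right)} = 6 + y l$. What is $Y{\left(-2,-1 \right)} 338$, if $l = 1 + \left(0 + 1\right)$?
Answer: $676$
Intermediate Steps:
$l = 2$ ($l = 1 + 1 = 2$)
$Y{\left(y,j \right)} = 6 + 2 y$ ($Y{\left(y,j \right)} = 6 + y 2 = 6 + 2 y$)
$Y{\left(-2,-1 \right)} 338 = \left(6 + 2 \left(-2\right)\right) 338 = \left(6 - 4\right) 338 = 2 \cdot 338 = 676$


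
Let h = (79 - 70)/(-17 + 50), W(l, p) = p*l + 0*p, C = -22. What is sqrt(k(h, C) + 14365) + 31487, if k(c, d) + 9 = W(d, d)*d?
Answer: 31487 + 6*sqrt(103) ≈ 31548.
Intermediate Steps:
W(l, p) = l*p (W(l, p) = l*p + 0 = l*p)
h = 3/11 (h = 9/33 = 9*(1/33) = 3/11 ≈ 0.27273)
k(c, d) = -9 + d**3 (k(c, d) = -9 + (d*d)*d = -9 + d**2*d = -9 + d**3)
sqrt(k(h, C) + 14365) + 31487 = sqrt((-9 + (-22)**3) + 14365) + 31487 = sqrt((-9 - 10648) + 14365) + 31487 = sqrt(-10657 + 14365) + 31487 = sqrt(3708) + 31487 = 6*sqrt(103) + 31487 = 31487 + 6*sqrt(103)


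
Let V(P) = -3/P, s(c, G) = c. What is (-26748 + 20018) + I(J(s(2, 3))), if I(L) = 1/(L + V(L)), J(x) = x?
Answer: -6728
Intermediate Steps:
I(L) = 1/(L - 3/L)
(-26748 + 20018) + I(J(s(2, 3))) = (-26748 + 20018) + 2/(-3 + 2**2) = -6730 + 2/(-3 + 4) = -6730 + 2/1 = -6730 + 2*1 = -6730 + 2 = -6728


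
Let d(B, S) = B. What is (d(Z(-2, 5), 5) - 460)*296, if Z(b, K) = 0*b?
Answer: -136160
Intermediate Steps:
Z(b, K) = 0
(d(Z(-2, 5), 5) - 460)*296 = (0 - 460)*296 = -460*296 = -136160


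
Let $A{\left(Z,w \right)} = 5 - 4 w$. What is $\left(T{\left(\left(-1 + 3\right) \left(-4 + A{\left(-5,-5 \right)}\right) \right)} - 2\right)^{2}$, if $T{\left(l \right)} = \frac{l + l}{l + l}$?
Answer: $1$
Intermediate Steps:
$T{\left(l \right)} = 1$ ($T{\left(l \right)} = \frac{2 l}{2 l} = 2 l \frac{1}{2 l} = 1$)
$\left(T{\left(\left(-1 + 3\right) \left(-4 + A{\left(-5,-5 \right)}\right) \right)} - 2\right)^{2} = \left(1 - 2\right)^{2} = \left(-1\right)^{2} = 1$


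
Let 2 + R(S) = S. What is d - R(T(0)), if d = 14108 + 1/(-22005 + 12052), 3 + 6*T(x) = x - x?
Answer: 280883611/19906 ≈ 14111.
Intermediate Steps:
T(x) = -1/2 (T(x) = -1/2 + (x - x)/6 = -1/2 + (1/6)*0 = -1/2 + 0 = -1/2)
R(S) = -2 + S
d = 140416923/9953 (d = 14108 + 1/(-9953) = 14108 - 1/9953 = 140416923/9953 ≈ 14108.)
d - R(T(0)) = 140416923/9953 - (-2 - 1/2) = 140416923/9953 - 1*(-5/2) = 140416923/9953 + 5/2 = 280883611/19906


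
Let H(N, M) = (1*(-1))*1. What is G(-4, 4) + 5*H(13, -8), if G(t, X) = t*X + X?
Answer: -17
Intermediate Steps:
H(N, M) = -1 (H(N, M) = -1*1 = -1)
G(t, X) = X + X*t (G(t, X) = X*t + X = X + X*t)
G(-4, 4) + 5*H(13, -8) = 4*(1 - 4) + 5*(-1) = 4*(-3) - 5 = -12 - 5 = -17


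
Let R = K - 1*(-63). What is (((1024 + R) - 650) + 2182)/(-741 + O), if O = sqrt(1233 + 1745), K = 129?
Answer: -2036268/546103 - 2748*sqrt(2978)/546103 ≈ -4.0033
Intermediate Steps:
R = 192 (R = 129 - 1*(-63) = 129 + 63 = 192)
O = sqrt(2978) ≈ 54.571
(((1024 + R) - 650) + 2182)/(-741 + O) = (((1024 + 192) - 650) + 2182)/(-741 + sqrt(2978)) = ((1216 - 650) + 2182)/(-741 + sqrt(2978)) = (566 + 2182)/(-741 + sqrt(2978)) = 2748/(-741 + sqrt(2978))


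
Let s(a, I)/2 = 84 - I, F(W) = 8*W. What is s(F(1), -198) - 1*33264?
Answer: -32700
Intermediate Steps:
s(a, I) = 168 - 2*I (s(a, I) = 2*(84 - I) = 168 - 2*I)
s(F(1), -198) - 1*33264 = (168 - 2*(-198)) - 1*33264 = (168 + 396) - 33264 = 564 - 33264 = -32700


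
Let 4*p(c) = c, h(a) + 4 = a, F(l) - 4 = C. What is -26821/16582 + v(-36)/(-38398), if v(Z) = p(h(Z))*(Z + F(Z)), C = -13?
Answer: -518667329/318357818 ≈ -1.6292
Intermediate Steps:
F(l) = -9 (F(l) = 4 - 13 = -9)
h(a) = -4 + a
p(c) = c/4
v(Z) = (-1 + Z/4)*(-9 + Z) (v(Z) = ((-4 + Z)/4)*(Z - 9) = (-1 + Z/4)*(-9 + Z))
-26821/16582 + v(-36)/(-38398) = -26821/16582 + ((-9 - 36)*(-4 - 36)/4)/(-38398) = -26821*1/16582 + ((¼)*(-45)*(-40))*(-1/38398) = -26821/16582 + 450*(-1/38398) = -26821/16582 - 225/19199 = -518667329/318357818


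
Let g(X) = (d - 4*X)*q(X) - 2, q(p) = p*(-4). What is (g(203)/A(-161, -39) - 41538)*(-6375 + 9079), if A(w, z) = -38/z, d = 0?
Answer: 32631728688/19 ≈ 1.7175e+9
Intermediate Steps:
q(p) = -4*p
g(X) = -2 + 16*X² (g(X) = (0 - 4*X)*(-4*X) - 2 = (-4*X)*(-4*X) - 2 = 16*X² - 2 = -2 + 16*X²)
(g(203)/A(-161, -39) - 41538)*(-6375 + 9079) = ((-2 + 16*203²)/((-38/(-39))) - 41538)*(-6375 + 9079) = ((-2 + 16*41209)/((-38*(-1/39))) - 41538)*2704 = ((-2 + 659344)/(38/39) - 41538)*2704 = (659342*(39/38) - 41538)*2704 = (12857169/19 - 41538)*2704 = (12067947/19)*2704 = 32631728688/19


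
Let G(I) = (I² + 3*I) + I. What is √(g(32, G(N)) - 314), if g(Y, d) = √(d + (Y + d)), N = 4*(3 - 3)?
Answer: √(-314 + 4*√2) ≈ 17.56*I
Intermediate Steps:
N = 0 (N = 4*0 = 0)
G(I) = I² + 4*I
g(Y, d) = √(Y + 2*d)
√(g(32, G(N)) - 314) = √(√(32 + 2*(0*(4 + 0))) - 314) = √(√(32 + 2*(0*4)) - 314) = √(√(32 + 2*0) - 314) = √(√(32 + 0) - 314) = √(√32 - 314) = √(4*√2 - 314) = √(-314 + 4*√2)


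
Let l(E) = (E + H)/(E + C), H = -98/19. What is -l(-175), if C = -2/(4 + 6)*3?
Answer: -17115/16682 ≈ -1.0260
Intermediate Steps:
H = -98/19 (H = -98*1/19 = -98/19 ≈ -5.1579)
C = -3/5 (C = -2/10*3 = -2*1/10*3 = -1/5*3 = -3/5 ≈ -0.60000)
l(E) = (-98/19 + E)/(-3/5 + E) (l(E) = (E - 98/19)/(E - 3/5) = (-98/19 + E)/(-3/5 + E))
-l(-175) = -5*(-98 + 19*(-175))/(19*(-3 + 5*(-175))) = -5*(-98 - 3325)/(19*(-3 - 875)) = -5*(-3423)/(19*(-878)) = -5*(-1)*(-3423)/(19*878) = -1*17115/16682 = -17115/16682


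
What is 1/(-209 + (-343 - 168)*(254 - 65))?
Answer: -1/96788 ≈ -1.0332e-5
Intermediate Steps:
1/(-209 + (-343 - 168)*(254 - 65)) = 1/(-209 - 511*189) = 1/(-209 - 96579) = 1/(-96788) = -1/96788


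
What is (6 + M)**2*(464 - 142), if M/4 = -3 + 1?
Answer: 1288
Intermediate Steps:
M = -8 (M = 4*(-3 + 1) = 4*(-2) = -8)
(6 + M)**2*(464 - 142) = (6 - 8)**2*(464 - 142) = (-2)**2*322 = 4*322 = 1288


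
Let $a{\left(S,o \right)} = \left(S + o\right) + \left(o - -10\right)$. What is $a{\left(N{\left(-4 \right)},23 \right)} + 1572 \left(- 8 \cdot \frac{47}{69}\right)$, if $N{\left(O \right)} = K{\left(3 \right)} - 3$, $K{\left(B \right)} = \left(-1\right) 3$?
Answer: $- \frac{195874}{23} \approx -8516.3$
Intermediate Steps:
$K{\left(B \right)} = -3$
$N{\left(O \right)} = -6$ ($N{\left(O \right)} = -3 - 3 = -6$)
$a{\left(S,o \right)} = 10 + S + 2 o$ ($a{\left(S,o \right)} = \left(S + o\right) + \left(o + 10\right) = \left(S + o\right) + \left(10 + o\right) = 10 + S + 2 o$)
$a{\left(N{\left(-4 \right)},23 \right)} + 1572 \left(- 8 \cdot \frac{47}{69}\right) = \left(10 - 6 + 2 \cdot 23\right) + 1572 \left(- 8 \cdot \frac{47}{69}\right) = \left(10 - 6 + 46\right) + 1572 \left(- 8 \cdot 47 \cdot \frac{1}{69}\right) = 50 + 1572 \left(\left(-8\right) \frac{47}{69}\right) = 50 + 1572 \left(- \frac{376}{69}\right) = 50 - \frac{197024}{23} = - \frac{195874}{23}$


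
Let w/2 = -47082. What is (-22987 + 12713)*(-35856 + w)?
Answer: 1335825480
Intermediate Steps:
w = -94164 (w = 2*(-47082) = -94164)
(-22987 + 12713)*(-35856 + w) = (-22987 + 12713)*(-35856 - 94164) = -10274*(-130020) = 1335825480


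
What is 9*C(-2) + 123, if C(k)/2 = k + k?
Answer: 51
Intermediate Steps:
C(k) = 4*k (C(k) = 2*(k + k) = 2*(2*k) = 4*k)
9*C(-2) + 123 = 9*(4*(-2)) + 123 = 9*(-8) + 123 = -72 + 123 = 51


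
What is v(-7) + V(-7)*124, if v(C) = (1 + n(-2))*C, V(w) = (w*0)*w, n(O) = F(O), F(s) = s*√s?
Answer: -7 + 14*I*√2 ≈ -7.0 + 19.799*I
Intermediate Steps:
F(s) = s^(3/2)
n(O) = O^(3/2)
V(w) = 0 (V(w) = 0*w = 0)
v(C) = C*(1 - 2*I*√2) (v(C) = (1 + (-2)^(3/2))*C = (1 - 2*I*√2)*C = C*(1 - 2*I*√2))
v(-7) + V(-7)*124 = -7*(1 - 2*I*√2) + 0*124 = (-7 + 14*I*√2) + 0 = -7 + 14*I*√2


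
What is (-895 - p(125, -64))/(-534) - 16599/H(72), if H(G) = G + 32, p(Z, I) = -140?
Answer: -4392673/27768 ≈ -158.19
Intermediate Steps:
H(G) = 32 + G
(-895 - p(125, -64))/(-534) - 16599/H(72) = (-895 - 1*(-140))/(-534) - 16599/(32 + 72) = (-895 + 140)*(-1/534) - 16599/104 = -755*(-1/534) - 16599*1/104 = 755/534 - 16599/104 = -4392673/27768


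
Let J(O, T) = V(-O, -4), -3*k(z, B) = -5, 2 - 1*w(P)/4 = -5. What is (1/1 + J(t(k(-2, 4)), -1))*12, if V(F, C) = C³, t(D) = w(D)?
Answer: -756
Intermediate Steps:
w(P) = 28 (w(P) = 8 - 4*(-5) = 8 + 20 = 28)
k(z, B) = 5/3 (k(z, B) = -⅓*(-5) = 5/3)
t(D) = 28
J(O, T) = -64 (J(O, T) = (-4)³ = -64)
(1/1 + J(t(k(-2, 4)), -1))*12 = (1/1 - 64)*12 = (1 - 64)*12 = -63*12 = -756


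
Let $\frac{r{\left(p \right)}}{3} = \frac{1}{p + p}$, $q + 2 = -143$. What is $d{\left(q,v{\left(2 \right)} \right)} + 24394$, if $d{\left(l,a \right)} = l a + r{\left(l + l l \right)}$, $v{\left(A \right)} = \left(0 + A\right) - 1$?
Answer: $\frac{337546081}{13920} \approx 24249.0$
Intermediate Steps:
$q = -145$ ($q = -2 - 143 = -145$)
$r{\left(p \right)} = \frac{3}{2 p}$ ($r{\left(p \right)} = \frac{3}{p + p} = \frac{3}{2 p}$)
$v{\left(A \right)} = -1 + A$ ($v{\left(A \right)} = A - 1 = -1 + A$)
$d{\left(l,a \right)} = \frac{3}{2 \left(l + l^{2}\right)} + a l$ ($d{\left(l,a \right)} = l a + \frac{3}{2 \left(l + l l\right)} = a l + \frac{3}{2 \left(l + l^{2}\right)} = \frac{3}{2 \left(l + l^{2}\right)} + a l$)
$d{\left(q,v{\left(2 \right)} \right)} + 24394 = \frac{\frac{3}{2} + \left(-1 + 2\right) \left(-145\right)^{2} \left(1 - 145\right)}{\left(-145\right) \left(1 - 145\right)} + 24394 = - \frac{\frac{3}{2} + 1 \cdot 21025 \left(-144\right)}{145 \left(-144\right)} + 24394 = \left(- \frac{1}{145}\right) \left(- \frac{1}{144}\right) \left(\frac{3}{2} - 3027600\right) + 24394 = \left(- \frac{1}{145}\right) \left(- \frac{1}{144}\right) \left(- \frac{6055197}{2}\right) + 24394 = - \frac{2018399}{13920} + 24394 = \frac{337546081}{13920}$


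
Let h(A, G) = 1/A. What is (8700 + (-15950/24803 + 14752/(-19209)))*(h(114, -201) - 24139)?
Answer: -5702322186345638215/27157127139 ≈ -2.0998e+8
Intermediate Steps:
(8700 + (-15950/24803 + 14752/(-19209)))*(h(114, -201) - 24139) = (8700 + (-15950/24803 + 14752/(-19209)))*(1/114 - 24139) = (8700 + (-15950*1/24803 + 14752*(-1/19209)))*(1/114 - 24139) = (8700 + (-15950/24803 - 14752/19209))*(-2751845/114) = (8700 - 672277406/476440827)*(-2751845/114) = (4144362917494/476440827)*(-2751845/114) = -5702322186345638215/27157127139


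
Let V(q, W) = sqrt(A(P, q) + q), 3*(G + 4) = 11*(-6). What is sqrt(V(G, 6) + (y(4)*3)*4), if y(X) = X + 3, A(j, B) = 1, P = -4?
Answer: sqrt(84 + 5*I) ≈ 9.1692 + 0.27265*I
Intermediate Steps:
G = -26 (G = -4 + (11*(-6))/3 = -4 + (1/3)*(-66) = -4 - 22 = -26)
V(q, W) = sqrt(1 + q)
y(X) = 3 + X
sqrt(V(G, 6) + (y(4)*3)*4) = sqrt(sqrt(1 - 26) + ((3 + 4)*3)*4) = sqrt(sqrt(-25) + (7*3)*4) = sqrt(5*I + 21*4) = sqrt(5*I + 84) = sqrt(84 + 5*I)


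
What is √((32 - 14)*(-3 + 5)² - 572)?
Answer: 10*I*√5 ≈ 22.361*I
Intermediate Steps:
√((32 - 14)*(-3 + 5)² - 572) = √(18*2² - 572) = √(18*4 - 572) = √(72 - 572) = √(-500) = 10*I*√5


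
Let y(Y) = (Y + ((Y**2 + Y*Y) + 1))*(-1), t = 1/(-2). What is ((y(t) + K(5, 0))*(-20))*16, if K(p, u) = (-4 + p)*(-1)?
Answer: 640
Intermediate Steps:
K(p, u) = 4 - p
t = -1/2 ≈ -0.50000
y(Y) = -1 - Y - 2*Y**2 (y(Y) = (Y + ((Y**2 + Y**2) + 1))*(-1) = (Y + (2*Y**2 + 1))*(-1) = (Y + (1 + 2*Y**2))*(-1) = (1 + Y + 2*Y**2)*(-1) = -1 - Y - 2*Y**2)
((y(t) + K(5, 0))*(-20))*16 = (((-1 - 1*(-1/2) - 2*(-1/2)**2) + (4 - 1*5))*(-20))*16 = (((-1 + 1/2 - 2*1/4) + (4 - 5))*(-20))*16 = (((-1 + 1/2 - 1/2) - 1)*(-20))*16 = ((-1 - 1)*(-20))*16 = -2*(-20)*16 = 40*16 = 640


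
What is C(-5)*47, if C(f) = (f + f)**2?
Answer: 4700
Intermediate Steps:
C(f) = 4*f**2 (C(f) = (2*f)**2 = 4*f**2)
C(-5)*47 = (4*(-5)**2)*47 = (4*25)*47 = 100*47 = 4700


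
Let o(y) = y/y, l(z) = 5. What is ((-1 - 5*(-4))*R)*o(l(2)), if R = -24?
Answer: -456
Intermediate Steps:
o(y) = 1
((-1 - 5*(-4))*R)*o(l(2)) = ((-1 - 5*(-4))*(-24))*1 = ((-1 + 20)*(-24))*1 = (19*(-24))*1 = -456*1 = -456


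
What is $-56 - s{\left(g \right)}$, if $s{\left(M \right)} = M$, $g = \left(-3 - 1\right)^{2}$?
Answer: $-72$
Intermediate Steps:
$g = 16$ ($g = \left(-4\right)^{2} = 16$)
$-56 - s{\left(g \right)} = -56 - 16 = -72$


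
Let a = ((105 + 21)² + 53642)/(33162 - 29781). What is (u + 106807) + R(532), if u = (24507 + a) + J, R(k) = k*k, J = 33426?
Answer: 1513959602/3381 ≈ 4.4778e+5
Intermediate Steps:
R(k) = k²
a = 69518/3381 (a = (126² + 53642)/3381 = (15876 + 53642)*(1/3381) = 69518*(1/3381) = 69518/3381 ≈ 20.561)
u = 195940991/3381 (u = (24507 + 69518/3381) + 33426 = 82927685/3381 + 33426 = 195940991/3381 ≈ 57954.)
(u + 106807) + R(532) = (195940991/3381 + 106807) + 532² = 557055458/3381 + 283024 = 1513959602/3381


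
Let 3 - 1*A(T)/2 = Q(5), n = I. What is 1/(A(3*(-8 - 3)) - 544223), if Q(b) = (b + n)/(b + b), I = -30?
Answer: -1/544212 ≈ -1.8375e-6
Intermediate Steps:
n = -30
Q(b) = (-30 + b)/(2*b) (Q(b) = (b - 30)/(b + b) = (-30 + b)/((2*b)) = (-30 + b)*(1/(2*b)) = (-30 + b)/(2*b))
A(T) = 11 (A(T) = 6 - (-30 + 5)/5 = 6 - (-25)/5 = 6 - 2*(-5/2) = 6 + 5 = 11)
1/(A(3*(-8 - 3)) - 544223) = 1/(11 - 544223) = 1/(-544212) = -1/544212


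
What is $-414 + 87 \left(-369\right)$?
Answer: $-32517$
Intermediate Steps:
$-414 + 87 \left(-369\right) = -414 - 32103 = -32517$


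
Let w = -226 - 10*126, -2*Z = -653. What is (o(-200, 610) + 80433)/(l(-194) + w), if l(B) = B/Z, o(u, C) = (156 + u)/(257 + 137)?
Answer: -10346967187/191236962 ≈ -54.105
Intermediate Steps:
Z = 653/2 (Z = -1/2*(-653) = 653/2 ≈ 326.50)
o(u, C) = 78/197 + u/394 (o(u, C) = (156 + u)/394 = (156 + u)*(1/394) = 78/197 + u/394)
l(B) = 2*B/653 (l(B) = B/(653/2) = B*(2/653) = 2*B/653)
w = -1486 (w = -226 - 1260 = -1486)
(o(-200, 610) + 80433)/(l(-194) + w) = ((78/197 + (1/394)*(-200)) + 80433)/((2/653)*(-194) - 1486) = ((78/197 - 100/197) + 80433)/(-388/653 - 1486) = (-22/197 + 80433)/(-970746/653) = (15845279/197)*(-653/970746) = -10346967187/191236962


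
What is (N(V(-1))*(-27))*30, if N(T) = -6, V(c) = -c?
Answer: 4860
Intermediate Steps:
(N(V(-1))*(-27))*30 = -6*(-27)*30 = 162*30 = 4860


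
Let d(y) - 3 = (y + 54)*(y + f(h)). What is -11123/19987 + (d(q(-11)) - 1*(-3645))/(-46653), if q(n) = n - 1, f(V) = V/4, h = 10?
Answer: -194619694/310817837 ≈ -0.62615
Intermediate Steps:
f(V) = V/4 (f(V) = V*(1/4) = V/4)
q(n) = -1 + n
d(y) = 3 + (54 + y)*(5/2 + y) (d(y) = 3 + (y + 54)*(y + (1/4)*10) = 3 + (54 + y)*(y + 5/2) = 3 + (54 + y)*(5/2 + y))
-11123/19987 + (d(q(-11)) - 1*(-3645))/(-46653) = -11123/19987 + ((138 + (-1 - 11)**2 + 113*(-1 - 11)/2) - 1*(-3645))/(-46653) = -11123*1/19987 + ((138 + (-12)**2 + (113/2)*(-12)) + 3645)*(-1/46653) = -11123/19987 + ((138 + 144 - 678) + 3645)*(-1/46653) = -11123/19987 + (-396 + 3645)*(-1/46653) = -11123/19987 + 3249*(-1/46653) = -11123/19987 - 1083/15551 = -194619694/310817837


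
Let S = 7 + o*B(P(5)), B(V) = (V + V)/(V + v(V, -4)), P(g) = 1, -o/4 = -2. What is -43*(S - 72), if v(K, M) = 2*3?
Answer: 18877/7 ≈ 2696.7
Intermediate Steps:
o = 8 (o = -4*(-2) = 8)
v(K, M) = 6
B(V) = 2*V/(6 + V) (B(V) = (V + V)/(V + 6) = (2*V)/(6 + V) = 2*V/(6 + V))
S = 65/7 (S = 7 + 8*(2*1/(6 + 1)) = 7 + 8*(2*1/7) = 7 + 8*(2*1*(⅐)) = 7 + 8*(2/7) = 7 + 16/7 = 65/7 ≈ 9.2857)
-43*(S - 72) = -43*(65/7 - 72) = -43*(-439/7) = 18877/7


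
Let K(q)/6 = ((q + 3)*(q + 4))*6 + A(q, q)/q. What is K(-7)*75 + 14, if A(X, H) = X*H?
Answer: 29264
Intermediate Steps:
A(X, H) = H*X
K(q) = 6*q + 36*(3 + q)*(4 + q) (K(q) = 6*(((q + 3)*(q + 4))*6 + (q*q)/q) = 6*(((3 + q)*(4 + q))*6 + q²/q) = 6*(6*(3 + q)*(4 + q) + q) = 6*(q + 6*(3 + q)*(4 + q)) = 6*q + 36*(3 + q)*(4 + q))
K(-7)*75 + 14 = (432 + 36*(-7)² + 258*(-7))*75 + 14 = (432 + 36*49 - 1806)*75 + 14 = (432 + 1764 - 1806)*75 + 14 = 390*75 + 14 = 29250 + 14 = 29264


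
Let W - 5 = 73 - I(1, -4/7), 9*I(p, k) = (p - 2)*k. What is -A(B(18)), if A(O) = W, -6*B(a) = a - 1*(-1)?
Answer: -4910/63 ≈ -77.937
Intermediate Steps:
B(a) = -⅙ - a/6 (B(a) = -(a - 1*(-1))/6 = -(a + 1)/6 = -(1 + a)/6 = -⅙ - a/6)
I(p, k) = k*(-2 + p)/9 (I(p, k) = ((p - 2)*k)/9 = ((-2 + p)*k)/9 = (k*(-2 + p))/9 = k*(-2 + p)/9)
W = 4910/63 (W = 5 + (73 - (-4/7)*(-2 + 1)/9) = 5 + (73 - (-4*⅐)*(-1)/9) = 5 + (73 - (-4)*(-1)/(9*7)) = 5 + (73 - 1*4/63) = 5 + (73 - 4/63) = 5 + 4595/63 = 4910/63 ≈ 77.937)
A(O) = 4910/63
-A(B(18)) = -1*4910/63 = -4910/63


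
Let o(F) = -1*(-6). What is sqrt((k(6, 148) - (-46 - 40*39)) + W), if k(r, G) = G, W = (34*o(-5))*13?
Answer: sqrt(4406) ≈ 66.378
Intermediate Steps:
o(F) = 6
W = 2652 (W = (34*6)*13 = 204*13 = 2652)
sqrt((k(6, 148) - (-46 - 40*39)) + W) = sqrt((148 - (-46 - 40*39)) + 2652) = sqrt((148 - (-46 - 1560)) + 2652) = sqrt((148 - 1*(-1606)) + 2652) = sqrt((148 + 1606) + 2652) = sqrt(1754 + 2652) = sqrt(4406)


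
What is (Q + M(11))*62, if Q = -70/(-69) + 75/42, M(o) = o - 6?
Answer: 233585/483 ≈ 483.61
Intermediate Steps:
M(o) = -6 + o
Q = 2705/966 (Q = -70*(-1/69) + 75*(1/42) = 70/69 + 25/14 = 2705/966 ≈ 2.8002)
(Q + M(11))*62 = (2705/966 + (-6 + 11))*62 = (2705/966 + 5)*62 = (7535/966)*62 = 233585/483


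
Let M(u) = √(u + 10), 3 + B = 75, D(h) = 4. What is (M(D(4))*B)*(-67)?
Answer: -4824*√14 ≈ -18050.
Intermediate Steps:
B = 72 (B = -3 + 75 = 72)
M(u) = √(10 + u)
(M(D(4))*B)*(-67) = (√(10 + 4)*72)*(-67) = (√14*72)*(-67) = (72*√14)*(-67) = -4824*√14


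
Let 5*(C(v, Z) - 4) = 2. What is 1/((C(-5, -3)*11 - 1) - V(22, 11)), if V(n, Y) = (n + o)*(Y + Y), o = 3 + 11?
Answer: -5/3723 ≈ -0.0013430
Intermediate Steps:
o = 14
C(v, Z) = 22/5 (C(v, Z) = 4 + (⅕)*2 = 4 + ⅖ = 22/5)
V(n, Y) = 2*Y*(14 + n) (V(n, Y) = (n + 14)*(Y + Y) = (14 + n)*(2*Y) = 2*Y*(14 + n))
1/((C(-5, -3)*11 - 1) - V(22, 11)) = 1/(((22/5)*11 - 1) - 2*11*(14 + 22)) = 1/((242/5 - 1) - 2*11*36) = 1/(237/5 - 1*792) = 1/(237/5 - 792) = 1/(-3723/5) = -5/3723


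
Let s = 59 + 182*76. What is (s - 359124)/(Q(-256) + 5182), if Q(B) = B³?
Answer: 345233/16772034 ≈ 0.020584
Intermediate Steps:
s = 13891 (s = 59 + 13832 = 13891)
(s - 359124)/(Q(-256) + 5182) = (13891 - 359124)/((-256)³ + 5182) = -345233/(-16777216 + 5182) = -345233/(-16772034) = -345233*(-1/16772034) = 345233/16772034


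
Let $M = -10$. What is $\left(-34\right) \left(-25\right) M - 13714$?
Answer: $-22214$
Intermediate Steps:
$\left(-34\right) \left(-25\right) M - 13714 = \left(-34\right) \left(-25\right) \left(-10\right) - 13714 = 850 \left(-10\right) - 13714 = -8500 - 13714 = -22214$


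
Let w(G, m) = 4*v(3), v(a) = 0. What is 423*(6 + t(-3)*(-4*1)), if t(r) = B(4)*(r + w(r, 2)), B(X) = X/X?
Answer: 7614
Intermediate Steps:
w(G, m) = 0 (w(G, m) = 4*0 = 0)
B(X) = 1
t(r) = r (t(r) = 1*(r + 0) = 1*r = r)
423*(6 + t(-3)*(-4*1)) = 423*(6 - (-12)) = 423*(6 - 3*(-4)) = 423*(6 + 12) = 423*18 = 7614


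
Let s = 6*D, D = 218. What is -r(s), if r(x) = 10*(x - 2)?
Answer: -13060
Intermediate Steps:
s = 1308 (s = 6*218 = 1308)
r(x) = -20 + 10*x (r(x) = 10*(-2 + x) = -20 + 10*x)
-r(s) = -(-20 + 10*1308) = -(-20 + 13080) = -1*13060 = -13060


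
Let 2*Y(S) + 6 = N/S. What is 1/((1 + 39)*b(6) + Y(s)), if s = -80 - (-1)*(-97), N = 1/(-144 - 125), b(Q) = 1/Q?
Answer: 95226/349163 ≈ 0.27273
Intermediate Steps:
N = -1/269 (N = 1/(-269) = -1/269 ≈ -0.0037175)
s = -177 (s = -80 - 1*97 = -80 - 97 = -177)
Y(S) = -3 - 1/(538*S) (Y(S) = -3 + (-1/(269*S))/2 = -3 - 1/(538*S))
1/((1 + 39)*b(6) + Y(s)) = 1/((1 + 39)/6 + (-3 - 1/538/(-177))) = 1/(40*(1/6) + (-3 - 1/538*(-1/177))) = 1/(20/3 + (-3 + 1/95226)) = 1/(20/3 - 285677/95226) = 1/(349163/95226) = 95226/349163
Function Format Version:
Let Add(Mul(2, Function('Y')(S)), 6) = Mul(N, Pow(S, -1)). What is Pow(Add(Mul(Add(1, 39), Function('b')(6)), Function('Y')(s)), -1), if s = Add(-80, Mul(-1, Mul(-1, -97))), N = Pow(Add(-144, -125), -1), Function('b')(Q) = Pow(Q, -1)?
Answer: Rational(95226, 349163) ≈ 0.27273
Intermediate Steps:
N = Rational(-1, 269) (N = Pow(-269, -1) = Rational(-1, 269) ≈ -0.0037175)
s = -177 (s = Add(-80, Mul(-1, 97)) = Add(-80, -97) = -177)
Function('Y')(S) = Add(-3, Mul(Rational(-1, 538), Pow(S, -1))) (Function('Y')(S) = Add(-3, Mul(Rational(1, 2), Mul(Rational(-1, 269), Pow(S, -1)))) = Add(-3, Mul(Rational(-1, 538), Pow(S, -1))))
Pow(Add(Mul(Add(1, 39), Function('b')(6)), Function('Y')(s)), -1) = Pow(Add(Mul(Add(1, 39), Pow(6, -1)), Add(-3, Mul(Rational(-1, 538), Pow(-177, -1)))), -1) = Pow(Add(Mul(40, Rational(1, 6)), Add(-3, Mul(Rational(-1, 538), Rational(-1, 177)))), -1) = Pow(Add(Rational(20, 3), Add(-3, Rational(1, 95226))), -1) = Pow(Add(Rational(20, 3), Rational(-285677, 95226)), -1) = Pow(Rational(349163, 95226), -1) = Rational(95226, 349163)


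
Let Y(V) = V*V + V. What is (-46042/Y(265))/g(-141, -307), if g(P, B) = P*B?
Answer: -23021/1525650315 ≈ -1.5089e-5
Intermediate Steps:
g(P, B) = B*P
Y(V) = V + V² (Y(V) = V² + V = V + V²)
(-46042/Y(265))/g(-141, -307) = (-46042*1/(265*(1 + 265)))/((-307*(-141))) = -46042/(265*266)/43287 = -46042/70490*(1/43287) = -46042*1/70490*(1/43287) = -23021/35245*1/43287 = -23021/1525650315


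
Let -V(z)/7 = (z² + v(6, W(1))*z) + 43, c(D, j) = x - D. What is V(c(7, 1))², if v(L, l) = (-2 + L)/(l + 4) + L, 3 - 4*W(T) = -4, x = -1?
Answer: 74011609/529 ≈ 1.3991e+5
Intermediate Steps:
W(T) = 7/4 (W(T) = ¾ - ¼*(-4) = ¾ + 1 = 7/4)
c(D, j) = -1 - D
v(L, l) = L + (-2 + L)/(4 + l) (v(L, l) = (-2 + L)/(4 + l) + L = L + (-2 + L)/(4 + l))
V(z) = -301 - 7*z² - 1078*z/23 (V(z) = -7*((z² + ((-2 + 5*6 + 6*(7/4))/(4 + 7/4))*z) + 43) = -7*((z² + ((-2 + 30 + 21/2)/(23/4))*z) + 43) = -7*((z² + ((4/23)*(77/2))*z) + 43) = -7*((z² + 154*z/23) + 43) = -7*(43 + z² + 154*z/23) = -301 - 7*z² - 1078*z/23)
V(c(7, 1))² = (-301 - 7*(-1 - 1*7)² - 1078*(-1 - 1*7)/23)² = (-301 - 7*(-1 - 7)² - 1078*(-1 - 7)/23)² = (-301 - 7*(-8)² - 1078/23*(-8))² = (-301 - 7*64 + 8624/23)² = (-301 - 448 + 8624/23)² = (-8603/23)² = 74011609/529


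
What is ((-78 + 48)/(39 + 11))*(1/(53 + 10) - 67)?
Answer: 844/21 ≈ 40.190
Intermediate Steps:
((-78 + 48)/(39 + 11))*(1/(53 + 10) - 67) = (-30/50)*(1/63 - 67) = (-30*1/50)*(1/63 - 67) = -⅗*(-4220/63) = 844/21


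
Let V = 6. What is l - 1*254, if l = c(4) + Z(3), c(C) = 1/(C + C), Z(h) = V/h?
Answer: -2015/8 ≈ -251.88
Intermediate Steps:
Z(h) = 6/h
c(C) = 1/(2*C)
l = 17/8 (l = (½)/4 + 6/3 = (½)*(¼) + 6*(⅓) = ⅛ + 2 = 17/8 ≈ 2.1250)
l - 1*254 = 17/8 - 1*254 = 17/8 - 254 = -2015/8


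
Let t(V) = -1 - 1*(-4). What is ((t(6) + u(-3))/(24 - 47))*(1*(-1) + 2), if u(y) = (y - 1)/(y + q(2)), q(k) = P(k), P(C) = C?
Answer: -7/23 ≈ -0.30435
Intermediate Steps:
q(k) = k
t(V) = 3 (t(V) = -1 + 4 = 3)
u(y) = (-1 + y)/(2 + y) (u(y) = (y - 1)/(y + 2) = (-1 + y)/(2 + y))
((t(6) + u(-3))/(24 - 47))*(1*(-1) + 2) = ((3 + (-1 - 3)/(2 - 3))/(24 - 47))*(1*(-1) + 2) = ((3 - 4/(-1))/(-23))*(-1 + 2) = ((3 - 1*(-4))*(-1/23))*1 = ((3 + 4)*(-1/23))*1 = (7*(-1/23))*1 = -7/23*1 = -7/23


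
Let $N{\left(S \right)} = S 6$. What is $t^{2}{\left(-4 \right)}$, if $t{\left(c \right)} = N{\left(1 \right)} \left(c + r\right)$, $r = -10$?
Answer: $7056$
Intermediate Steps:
$N{\left(S \right)} = 6 S$
$t{\left(c \right)} = -60 + 6 c$ ($t{\left(c \right)} = 6 \cdot 1 \left(c - 10\right) = 6 \left(-10 + c\right) = -60 + 6 c$)
$t^{2}{\left(-4 \right)} = \left(-60 + 6 \left(-4\right)\right)^{2} = \left(-60 - 24\right)^{2} = \left(-84\right)^{2} = 7056$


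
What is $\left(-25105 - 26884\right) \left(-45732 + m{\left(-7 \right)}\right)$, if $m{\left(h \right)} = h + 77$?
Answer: $2373921718$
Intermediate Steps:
$m{\left(h \right)} = 77 + h$
$\left(-25105 - 26884\right) \left(-45732 + m{\left(-7 \right)}\right) = \left(-25105 - 26884\right) \left(-45732 + \left(77 - 7\right)\right) = - 51989 \left(-45732 + 70\right) = \left(-51989\right) \left(-45662\right) = 2373921718$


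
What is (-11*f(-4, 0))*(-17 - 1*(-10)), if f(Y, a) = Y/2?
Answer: -154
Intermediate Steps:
f(Y, a) = Y/2 (f(Y, a) = Y*(½) = Y/2)
(-11*f(-4, 0))*(-17 - 1*(-10)) = (-11*(-4)/2)*(-17 - 1*(-10)) = (-11*(-2))*(-17 + 10) = 22*(-7) = -154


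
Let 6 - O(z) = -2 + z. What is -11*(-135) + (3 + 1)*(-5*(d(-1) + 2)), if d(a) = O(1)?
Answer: 1305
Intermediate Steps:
O(z) = 8 - z (O(z) = 6 - (-2 + z) = 6 + (2 - z) = 8 - z)
d(a) = 7 (d(a) = 8 - 1*1 = 8 - 1 = 7)
-11*(-135) + (3 + 1)*(-5*(d(-1) + 2)) = -11*(-135) + (3 + 1)*(-5*(7 + 2)) = 1485 + 4*(-5*9) = 1485 + 4*(-45) = 1485 - 180 = 1305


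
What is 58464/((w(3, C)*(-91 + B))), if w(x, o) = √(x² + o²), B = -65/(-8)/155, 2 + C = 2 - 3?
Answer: -2416512*√2/22555 ≈ -151.52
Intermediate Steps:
C = -3 (C = -2 + (2 - 3) = -2 - 1 = -3)
B = 13/248 (B = -65*(-⅛)*(1/155) = (65/8)*(1/155) = 13/248 ≈ 0.052419)
w(x, o) = √(o² + x²)
58464/((w(3, C)*(-91 + B))) = 58464/((√((-3)² + 3²)*(-91 + 13/248))) = 58464/((√(9 + 9)*(-22555/248))) = 58464/((√18*(-22555/248))) = 58464/(((3*√2)*(-22555/248))) = 58464/((-67665*√2/248)) = 58464*(-124*√2/67665) = -2416512*√2/22555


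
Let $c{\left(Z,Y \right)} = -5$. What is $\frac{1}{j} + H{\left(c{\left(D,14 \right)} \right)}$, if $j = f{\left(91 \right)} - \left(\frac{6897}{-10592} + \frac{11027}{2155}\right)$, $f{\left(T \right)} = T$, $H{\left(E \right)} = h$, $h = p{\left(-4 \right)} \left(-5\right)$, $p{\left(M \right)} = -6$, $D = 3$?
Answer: $\frac{59279102090}{1975209211} \approx 30.012$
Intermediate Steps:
$h = 30$ ($h = \left(-6\right) \left(-5\right) = 30$)
$H{\left(E \right)} = 30$
$j = \frac{1975209211}{22825760}$ ($j = 91 - \left(\frac{6897}{-10592} + \frac{11027}{2155}\right) = 91 - \left(6897 \left(- \frac{1}{10592}\right) + 11027 \cdot \frac{1}{2155}\right) = 91 - \left(- \frac{6897}{10592} + \frac{11027}{2155}\right) = 91 - \frac{101934949}{22825760} = \frac{1975209211}{22825760} \approx 86.534$)
$\frac{1}{j} + H{\left(c{\left(D,14 \right)} \right)} = \frac{1}{\frac{1975209211}{22825760}} + 30 = \frac{22825760}{1975209211} + 30 = \frac{59279102090}{1975209211}$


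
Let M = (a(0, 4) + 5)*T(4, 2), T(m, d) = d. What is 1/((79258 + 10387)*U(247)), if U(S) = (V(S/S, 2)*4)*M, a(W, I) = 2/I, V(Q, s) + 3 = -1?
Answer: -1/15777520 ≈ -6.3381e-8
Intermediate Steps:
V(Q, s) = -4 (V(Q, s) = -3 - 1 = -4)
M = 11 (M = (2/4 + 5)*2 = (2*(¼) + 5)*2 = (½ + 5)*2 = (11/2)*2 = 11)
U(S) = -176 (U(S) = -4*4*11 = -16*11 = -176)
1/((79258 + 10387)*U(247)) = 1/((79258 + 10387)*(-176)) = -1/176/89645 = (1/89645)*(-1/176) = -1/15777520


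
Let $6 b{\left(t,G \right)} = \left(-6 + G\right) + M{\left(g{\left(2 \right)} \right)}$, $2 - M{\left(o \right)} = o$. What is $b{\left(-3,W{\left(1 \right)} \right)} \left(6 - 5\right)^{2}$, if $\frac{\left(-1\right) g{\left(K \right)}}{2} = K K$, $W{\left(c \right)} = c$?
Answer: $\frac{5}{6} \approx 0.83333$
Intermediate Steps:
$g{\left(K \right)} = - 2 K^{2}$ ($g{\left(K \right)} = - 2 K K = - 2 K^{2}$)
$M{\left(o \right)} = 2 - o$
$b{\left(t,G \right)} = \frac{2}{3} + \frac{G}{6}$ ($b{\left(t,G \right)} = \frac{\left(-6 + G\right) - \left(-2 - 2 \cdot 2^{2}\right)}{6} = \frac{\left(-6 + G\right) - \left(-2 - 8\right)}{6} = \frac{\left(-6 + G\right) + \left(2 - -8\right)}{6} = \frac{\left(-6 + G\right) + \left(2 + 8\right)}{6} = \frac{\left(-6 + G\right) + 10}{6} = \frac{4 + G}{6} = \frac{2}{3} + \frac{G}{6}$)
$b{\left(-3,W{\left(1 \right)} \right)} \left(6 - 5\right)^{2} = \left(\frac{2}{3} + \frac{1}{6} \cdot 1\right) \left(6 - 5\right)^{2} = \left(\frac{2}{3} + \frac{1}{6}\right) 1^{2} = \frac{5}{6} \cdot 1 = \frac{5}{6}$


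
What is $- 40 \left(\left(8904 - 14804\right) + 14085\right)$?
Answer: $-327400$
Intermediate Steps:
$- 40 \left(\left(8904 - 14804\right) + 14085\right) = - 40 \left(-5900 + 14085\right) = \left(-40\right) 8185 = -327400$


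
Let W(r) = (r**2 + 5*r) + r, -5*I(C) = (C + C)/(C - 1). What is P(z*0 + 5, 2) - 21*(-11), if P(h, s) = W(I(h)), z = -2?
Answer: 913/4 ≈ 228.25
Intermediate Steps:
I(C) = -2*C/(5*(-1 + C)) (I(C) = -(C + C)/(5*(C - 1)) = -2*C/(5*(-1 + C)))
W(r) = r**2 + 6*r
P(h, s) = -2*h*(6 - 2*h/(-5 + 5*h))/(-5 + 5*h) (P(h, s) = (-2*h/(-5 + 5*h))*(6 - 2*h/(-5 + 5*h)) = -2*h*(6 - 2*h/(-5 + 5*h))/(-5 + 5*h))
P(z*0 + 5, 2) - 21*(-11) = 4*(-2*0 + 5)*(15 - 14*(-2*0 + 5))/(25*(-1 + (-2*0 + 5))**2) - 21*(-11) = 4*(0 + 5)*(15 - 14*(0 + 5))/(25*(-1 + (0 + 5))**2) + 231 = (4/25)*5*(15 - 14*5)/(-1 + 5)**2 + 231 = (4/25)*5*(15 - 70)/4**2 + 231 = (4/25)*5*(1/16)*(-55) + 231 = -11/4 + 231 = 913/4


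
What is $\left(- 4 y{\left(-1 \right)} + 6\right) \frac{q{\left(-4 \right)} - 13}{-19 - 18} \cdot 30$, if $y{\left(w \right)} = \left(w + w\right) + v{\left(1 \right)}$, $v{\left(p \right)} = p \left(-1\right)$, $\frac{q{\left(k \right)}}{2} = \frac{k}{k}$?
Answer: $\frac{5940}{37} \approx 160.54$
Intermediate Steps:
$q{\left(k \right)} = 2$ ($q{\left(k \right)} = 2 \frac{k}{k} = 2 \cdot 1 = 2$)
$v{\left(p \right)} = - p$
$y{\left(w \right)} = -1 + 2 w$ ($y{\left(w \right)} = \left(w + w\right) - 1 = 2 w - 1 = -1 + 2 w$)
$\left(- 4 y{\left(-1 \right)} + 6\right) \frac{q{\left(-4 \right)} - 13}{-19 - 18} \cdot 30 = \left(- 4 \left(-1 + 2 \left(-1\right)\right) + 6\right) \frac{2 - 13}{-19 - 18} \cdot 30 = \left(- 4 \left(-1 - 2\right) + 6\right) \left(- \frac{11}{-37}\right) 30 = \left(\left(-4\right) \left(-3\right) + 6\right) \left(\left(-11\right) \left(- \frac{1}{37}\right)\right) 30 = \left(12 + 6\right) \frac{11}{37} \cdot 30 = 18 \cdot \frac{11}{37} \cdot 30 = \frac{198}{37} \cdot 30 = \frac{5940}{37}$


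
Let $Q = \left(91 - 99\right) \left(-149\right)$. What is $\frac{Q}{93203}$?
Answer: $\frac{1192}{93203} \approx 0.012789$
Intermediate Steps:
$Q = 1192$ ($Q = \left(-8\right) \left(-149\right) = 1192$)
$\frac{Q}{93203} = \frac{1192}{93203}$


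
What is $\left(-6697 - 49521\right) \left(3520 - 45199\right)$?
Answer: $2343110022$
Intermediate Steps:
$\left(-6697 - 49521\right) \left(3520 - 45199\right) = \left(-56218\right) \left(-41679\right) = 2343110022$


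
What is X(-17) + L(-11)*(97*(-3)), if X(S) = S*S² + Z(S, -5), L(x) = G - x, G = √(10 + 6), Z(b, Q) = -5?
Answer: -9283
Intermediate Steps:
G = 4 (G = √16 = 4)
L(x) = 4 - x
X(S) = -5 + S³ (X(S) = S*S² - 5 = S³ - 5 = -5 + S³)
X(-17) + L(-11)*(97*(-3)) = (-5 + (-17)³) + (4 - 1*(-11))*(97*(-3)) = (-5 - 4913) + (4 + 11)*(-291) = -4918 + 15*(-291) = -4918 - 4365 = -9283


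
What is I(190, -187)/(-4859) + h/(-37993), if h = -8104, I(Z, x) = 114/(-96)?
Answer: 630759243/2953727792 ≈ 0.21355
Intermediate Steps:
I(Z, x) = -19/16 (I(Z, x) = 114*(-1/96) = -19/16)
I(190, -187)/(-4859) + h/(-37993) = -19/16/(-4859) - 8104/(-37993) = -19/16*(-1/4859) - 8104*(-1/37993) = 19/77744 + 8104/37993 = 630759243/2953727792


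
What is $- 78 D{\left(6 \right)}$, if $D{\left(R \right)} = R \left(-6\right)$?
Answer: $2808$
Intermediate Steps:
$D{\left(R \right)} = - 6 R$
$- 78 D{\left(6 \right)} = - 78 \left(\left(-6\right) 6\right) = \left(-78\right) \left(-36\right) = 2808$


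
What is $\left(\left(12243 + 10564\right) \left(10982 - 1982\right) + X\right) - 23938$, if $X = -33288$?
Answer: $205205774$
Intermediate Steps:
$\left(\left(12243 + 10564\right) \left(10982 - 1982\right) + X\right) - 23938 = \left(\left(12243 + 10564\right) \left(10982 - 1982\right) - 33288\right) - 23938 = \left(22807 \cdot 9000 - 33288\right) - 23938 = \left(205263000 - 33288\right) - 23938 = 205229712 - 23938 = 205205774$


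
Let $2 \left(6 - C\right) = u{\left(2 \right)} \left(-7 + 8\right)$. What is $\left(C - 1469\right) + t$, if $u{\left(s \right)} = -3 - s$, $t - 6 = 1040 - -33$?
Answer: $- \frac{763}{2} \approx -381.5$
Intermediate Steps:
$t = 1079$ ($t = 6 + \left(1040 - -33\right) = 6 + \left(1040 + \left(-558 + 591\right)\right) = 6 + \left(1040 + 33\right) = 6 + 1073 = 1079$)
$C = \frac{17}{2}$ ($C = 6 - \frac{\left(-3 - 2\right) \left(-7 + 8\right)}{2} = 6 - \frac{\left(-3 - 2\right) 1}{2} = 6 - \frac{\left(-5\right) 1}{2} = 6 - - \frac{5}{2} = 6 + \frac{5}{2} = \frac{17}{2} \approx 8.5$)
$\left(C - 1469\right) + t = \left(\frac{17}{2} - 1469\right) + 1079 = - \frac{2921}{2} + 1079 = - \frac{763}{2}$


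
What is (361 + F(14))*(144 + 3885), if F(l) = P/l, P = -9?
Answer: 20326305/14 ≈ 1.4519e+6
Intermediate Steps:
F(l) = -9/l
(361 + F(14))*(144 + 3885) = (361 - 9/14)*(144 + 3885) = (361 - 9*1/14)*4029 = (361 - 9/14)*4029 = (5045/14)*4029 = 20326305/14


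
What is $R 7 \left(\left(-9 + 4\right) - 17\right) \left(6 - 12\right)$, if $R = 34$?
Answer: $31416$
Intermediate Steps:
$R 7 \left(\left(-9 + 4\right) - 17\right) \left(6 - 12\right) = 34 \cdot 7 \left(\left(-9 + 4\right) - 17\right) \left(6 - 12\right) = 238 \left(-5 - 17\right) \left(-6\right) = 238 \left(\left(-22\right) \left(-6\right)\right) = 238 \cdot 132 = 31416$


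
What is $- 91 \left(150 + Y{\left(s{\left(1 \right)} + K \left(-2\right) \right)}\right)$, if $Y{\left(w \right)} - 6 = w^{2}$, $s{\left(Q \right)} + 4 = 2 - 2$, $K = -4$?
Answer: $-15652$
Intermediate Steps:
$s{\left(Q \right)} = -4$ ($s{\left(Q \right)} = -4 + \left(2 - 2\right) = -4 + 0 = -4$)
$Y{\left(w \right)} = 6 + w^{2}$
$- 91 \left(150 + Y{\left(s{\left(1 \right)} + K \left(-2\right) \right)}\right) = - 91 \left(150 + \left(6 + \left(-4 - -8\right)^{2}\right)\right) = - 91 \left(150 + \left(6 + \left(-4 + 8\right)^{2}\right)\right) = - 91 \left(150 + \left(6 + 4^{2}\right)\right) = - 91 \left(150 + \left(6 + 16\right)\right) = - 91 \left(150 + 22\right) = \left(-91\right) 172 = -15652$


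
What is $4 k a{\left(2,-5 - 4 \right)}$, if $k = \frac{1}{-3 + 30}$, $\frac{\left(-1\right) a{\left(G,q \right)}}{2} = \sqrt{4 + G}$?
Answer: $- \frac{8 \sqrt{6}}{27} \approx -0.72577$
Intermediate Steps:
$a{\left(G,q \right)} = - 2 \sqrt{4 + G}$
$k = \frac{1}{27} \approx 0.037037$
$4 k a{\left(2,-5 - 4 \right)} = 4 \cdot \frac{1}{27} \left(- 2 \sqrt{4 + 2}\right) = \frac{4 \left(- 2 \sqrt{6}\right)}{27} = - \frac{8 \sqrt{6}}{27}$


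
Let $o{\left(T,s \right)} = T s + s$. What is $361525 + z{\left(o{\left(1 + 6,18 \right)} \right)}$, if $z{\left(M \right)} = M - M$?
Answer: $361525$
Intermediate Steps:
$o{\left(T,s \right)} = s + T s$
$z{\left(M \right)} = 0$
$361525 + z{\left(o{\left(1 + 6,18 \right)} \right)} = 361525 + 0 = 361525$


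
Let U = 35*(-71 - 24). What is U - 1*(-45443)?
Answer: 42118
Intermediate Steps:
U = -3325 (U = 35*(-95) = -3325)
U - 1*(-45443) = -3325 - 1*(-45443) = -3325 + 45443 = 42118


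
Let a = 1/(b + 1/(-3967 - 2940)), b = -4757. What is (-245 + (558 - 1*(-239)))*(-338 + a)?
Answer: -255427367261/1369025 ≈ -1.8658e+5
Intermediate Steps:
a = -6907/32856600 (a = 1/(-4757 + 1/(-3967 - 2940)) = 1/(-4757 + 1/(-6907)) = 1/(-4757 - 1/6907) = 1/(-32856600/6907) = -6907/32856600 ≈ -0.00021022)
(-245 + (558 - 1*(-239)))*(-338 + a) = (-245 + (558 - 1*(-239)))*(-338 - 6907/32856600) = (-245 + (558 + 239))*(-11105537707/32856600) = (-245 + 797)*(-11105537707/32856600) = 552*(-11105537707/32856600) = -255427367261/1369025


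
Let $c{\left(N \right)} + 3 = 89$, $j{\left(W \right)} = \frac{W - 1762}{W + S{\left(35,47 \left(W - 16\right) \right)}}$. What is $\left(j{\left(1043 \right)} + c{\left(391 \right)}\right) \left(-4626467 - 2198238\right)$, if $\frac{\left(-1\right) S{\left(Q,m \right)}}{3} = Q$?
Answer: $- \frac{545628340045}{938} \approx -5.8169 \cdot 10^{8}$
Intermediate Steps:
$S{\left(Q,m \right)} = - 3 Q$
$j{\left(W \right)} = \frac{-1762 + W}{-105 + W}$ ($j{\left(W \right)} = \frac{W - 1762}{W - 105} = \frac{-1762 + W}{W - 105} = \frac{-1762 + W}{-105 + W}$)
$c{\left(N \right)} = 86$ ($c{\left(N \right)} = -3 + 89 = 86$)
$\left(j{\left(1043 \right)} + c{\left(391 \right)}\right) \left(-4626467 - 2198238\right) = \left(\frac{-1762 + 1043}{-105 + 1043} + 86\right) \left(-4626467 - 2198238\right) = \left(\frac{1}{938} \left(-719\right) + 86\right) \left(-6824705\right) = \left(- \frac{719}{938} + 86\right) \left(-6824705\right) = \frac{79949}{938} \left(-6824705\right) = - \frac{545628340045}{938}$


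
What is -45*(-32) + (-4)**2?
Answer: 1456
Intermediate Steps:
-45*(-32) + (-4)**2 = 1440 + 16 = 1456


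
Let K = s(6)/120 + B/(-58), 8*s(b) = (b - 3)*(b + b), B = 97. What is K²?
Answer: 14386849/5382400 ≈ 2.6729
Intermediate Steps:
s(b) = b*(-3 + b)/4 (s(b) = ((b - 3)*(b + b))/8 = ((-3 + b)*(2*b))/8 = (2*b*(-3 + b))/8 = b*(-3 + b)/4)
K = -3793/2320 (K = ((¼)*6*(-3 + 6))/120 + 97/(-58) = ((¼)*6*3)*(1/120) + 97*(-1/58) = (9/2)*(1/120) - 97/58 = 3/80 - 97/58 = -3793/2320 ≈ -1.6349)
K² = (-3793/2320)² = 14386849/5382400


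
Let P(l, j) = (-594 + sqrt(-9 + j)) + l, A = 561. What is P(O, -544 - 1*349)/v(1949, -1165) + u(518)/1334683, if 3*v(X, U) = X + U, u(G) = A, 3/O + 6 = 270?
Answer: -29893848681/13154635648 + 3*I*sqrt(902)/784 ≈ -2.2725 + 0.11492*I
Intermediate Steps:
O = 1/88 (O = 3/(-6 + 270) = 3/264 = 3*(1/264) = 1/88 ≈ 0.011364)
P(l, j) = -594 + l + sqrt(-9 + j)
u(G) = 561
v(X, U) = U/3 + X/3 (v(X, U) = (X + U)/3 = (U + X)/3 = U/3 + X/3)
P(O, -544 - 1*349)/v(1949, -1165) + u(518)/1334683 = (-594 + 1/88 + sqrt(-9 + (-544 - 1*349)))/((1/3)*(-1165) + (1/3)*1949) + 561/1334683 = (-594 + 1/88 + sqrt(-9 + (-544 - 349)))/(-1165/3 + 1949/3) + 561*(1/1334683) = (-594 + 1/88 + sqrt(-9 - 893))/(784/3) + 561/1334683 = (-594 + 1/88 + sqrt(-902))*(3/784) + 561/1334683 = (-594 + 1/88 + I*sqrt(902))*(3/784) + 561/1334683 = (-52271/88 + I*sqrt(902))*(3/784) + 561/1334683 = (-156813/68992 + 3*I*sqrt(902)/784) + 561/1334683 = -29893848681/13154635648 + 3*I*sqrt(902)/784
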